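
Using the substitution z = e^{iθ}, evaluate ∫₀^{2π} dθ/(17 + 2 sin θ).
Call the integral J. The integrand is 2π-periodic and we integrate over a full period, so shifting θ does not change the value (θ → θ + π/2 turns sin θ into cos θ). Hence
  J = ∫₀^{2π} dθ/(17 + 2 cos θ).
Put z = e^{iθ}: then cos θ = (z + 1/z)/2, dθ = dz/(iz), and z runs once counterclockwise around |z| = 1:
  J = ∮_{|z|=1} 1/(17 + 2*(z + 1/z)/2) · dz/(iz) = (2/i) ∮_{|z|=1} dz/(2*z^2 + 34*z + 2).
The roots of 2*z^2 + 34*z + 2 are z = (-17 ± sqrt(17^2 - 2^2))/2, with sqrt(285) = sqrt(285); their product is 1, so only z₊ = -17/2 + sqrt(285)/2 lies inside the unit circle (z₋ = -17/2 - sqrt(285)/2 lies outside).
z₊ is a simple zero of q(z) = 2*z^2 + 34*z + 2, so Res(1/q, z₊) = 1/q'(z₊) with q'(z) = 4*z + 34; and q'(z₊) = 2*(z₊ - z₋) = 2*sqrt(285).
Therefore J = (2/i) · 2πi · 1/(2*sqrt(285)) = 2*pi/(sqrt(285)) = 2*sqrt(285)*pi/285

Final answer: 2*sqrt(285)*pi/285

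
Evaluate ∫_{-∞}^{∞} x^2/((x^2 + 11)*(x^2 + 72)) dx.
Let f(z) = z^2/((z^2 + 11)*(z^2 + 72)). The denominator has no real zeros and deg Q - deg P = 2 ≥ 2, so the integral of f over the upper semicircle |z| = R tends to 0 as R → ∞. Closing the contour in the upper half-plane,
  ∫_{-∞}^{∞} f(x) dx = 2πi · Σ Res(f, z_k)  over the poles with Im z_k > 0.

Zeros of the denominator: z^2 + 11 = 0 gives z = ±sqrt(11)*I; z^2 + 72 = 0 gives z = ±6*sqrt(2)*I.
Upper half-plane: z = sqrt(11)*I, z = 6*sqrt(2)*I (simple).

Each pole is a simple zero of Q(z) = z^4 + 83*z^2 + 792, so Res(f, z₀) = P(z₀)/Q'(z₀) with P(z) = z^2, Q'(z) = 4*z^3 + 166*z:
  Res(f, sqrt(11)*I) = (-11)/(122*sqrt(11)*I) = sqrt(11)*I/122
  Res(f, 6*sqrt(2)*I) = (-72)/(-732*sqrt(2)*I) = -3*sqrt(2)*I/61

Sum of residues: I*(-6*sqrt(2) + sqrt(11))/122
∫_{-∞}^{∞} f(x) dx = 2πi · (I*(-6*sqrt(2) + sqrt(11))/122) = pi*(-sqrt(11) + 6*sqrt(2))/61

Final answer: pi*(-sqrt(11) + 6*sqrt(2))/61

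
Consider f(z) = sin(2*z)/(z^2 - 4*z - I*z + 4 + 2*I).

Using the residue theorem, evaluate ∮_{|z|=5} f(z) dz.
By the residue theorem, ∮_C f(z) dz = 2πi · (sum of the residues of f at the poles inside |z| = 5).

The denominator factors as (z - 2 - I)*(z - 2), so the singularities of f are simple poles at z = 2 + I, z = 2.
  |2 + I|² = 5 < 25 = 5², so this pole is inside the contour.
  |2|² = 4 < 25 = 5², so this pole is inside the contour.

With P(z) = sin(2*z) and Q(z) = z^2 - 4*z - I*z + 4 + 2*I, each pole is simple, so Res(f, z₀) = P(z₀)/Q'(z₀) with Q'(z) = 2*z - 4 - I.
  Res(f, 2 + I) = P(2 + I)/Q'(2 + I) = (sin(4 + 2*I))/(I) = -I*sin(4 + 2*I)
  Res(f, 2) = P(2)/Q'(2) = (sin(4))/(-I) = I*sin(4)

Sum of residues inside C: I*sin(4) - I*sin(4 + 2*I)
∮_C f(z) dz = 2πi · (I*sin(4) - I*sin(4 + 2*I)) = -2*pi*sin(4) + 2*pi*sin(4 + 2*I)

Final answer: -2*pi*sin(4) + 2*pi*sin(4 + 2*I)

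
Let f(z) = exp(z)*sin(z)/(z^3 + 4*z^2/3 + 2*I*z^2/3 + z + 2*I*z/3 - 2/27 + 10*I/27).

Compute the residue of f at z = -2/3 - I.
Write f(z) = P(z)/Q(z) with P(z) = exp(z)*sin(z) and Q(z) = z^3 + 4*z^2/3 + 2*I*z^2/3 + z + 2*I*z/3 - 2/27 + 10*I/27.
The denominator factors as Q(z) = (z + I/3)*(z + 2/3 + I)*(z + 2/3 - 2*I/3), so z = -2/3 - I is a simple zero of Q and P is analytic there; z = -2/3 - I is therefore a simple pole and
  Res(f, z₀) = P(z₀)/Q'(z₀).

Q'(z) = 3*z^2 + 8*z/3 + 4*I*z/3 + 1 + 2*I/3, so Q'(-2/3 - I) = -10/9 + 10*I/9.
P(-2/3 - I) = -exp(-2/3 - I)*sin(2/3 + I).

Res(f, -2/3 - I) = (-exp(-2/3 - I)*sin(2/3 + I))/(-10/9 + 10*I/9) = (9/20 + 9*I/20)*exp(-2/3 - I)*sin(2/3 + I)

Final answer: (9/20 + 9*I/20)*exp(-2/3 - I)*sin(2/3 + I)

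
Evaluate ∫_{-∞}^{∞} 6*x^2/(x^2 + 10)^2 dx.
Let f(z) = 6*z^2/(z^2 + 10)^2. The denominator has no real zeros and deg Q - deg P = 2 ≥ 2, so the integral of f over the upper semicircle |z| = R tends to 0 as R → ∞. Closing the contour in the upper half-plane,
  ∫_{-∞}^{∞} f(x) dx = 2πi · Σ Res(f, z_k)  over the poles with Im z_k > 0.

Zeros of the denominator: z^2 + 10 = 0 gives z = ±sqrt(10)*I.
Upper half-plane: z = sqrt(10)*I (a pole of order 2).

Write f(z) = g(z)/(z - sqrt(10)*I)^2 with g(z) = 6*z^2/(z + sqrt(10)*I)^2. For a double pole, Res(f, z₀) = g'(z₀):
  g'(z) = 12*sqrt(10)*I*z/(z + sqrt(10)*I)^3
  Res(f, sqrt(10)*I) = g'(sqrt(10)*I) = -3*sqrt(10)*I/20

∫_{-∞}^{∞} f(x) dx = 2πi · (-3*sqrt(10)*I/20) = 3*sqrt(10)*pi/10

Final answer: 3*sqrt(10)*pi/10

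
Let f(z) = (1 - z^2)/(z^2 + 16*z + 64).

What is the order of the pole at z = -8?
2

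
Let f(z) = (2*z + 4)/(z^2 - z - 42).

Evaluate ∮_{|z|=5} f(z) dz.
0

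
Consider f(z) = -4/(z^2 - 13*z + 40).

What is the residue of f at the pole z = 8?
Write f(z) = P(z)/Q(z) with P(z) = -4 and Q(z) = z^2 - 13*z + 40.
The denominator factors as Q(z) = (z - 5)*(z - 8), so z = 8 is a simple zero of Q and P is analytic there; z = 8 is therefore a simple pole and
  Res(f, z₀) = P(z₀)/Q'(z₀).

Q'(z) = 2*z - 13, so Q'(8) = 3.
P(8) = -4.

Res(f, 8) = (-4)/(3) = -4/3

Final answer: -4/3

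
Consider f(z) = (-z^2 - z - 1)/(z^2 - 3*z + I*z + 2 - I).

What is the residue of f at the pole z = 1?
Write f(z) = P(z)/Q(z) with P(z) = -z^2 - z - 1 and Q(z) = z^2 - 3*z + I*z + 2 - I.
The denominator factors as Q(z) = (z - 2 + I)*(z - 1), so z = 1 is a simple zero of Q and P is analytic there; z = 1 is therefore a simple pole and
  Res(f, z₀) = P(z₀)/Q'(z₀).

Q'(z) = 2*z - 3 + I, so Q'(1) = -1 + I.
P(1) = -3.

Res(f, 1) = (-3)/(-1 + I) = 3/2 + 3*I/2

Final answer: 3/2 + 3*I/2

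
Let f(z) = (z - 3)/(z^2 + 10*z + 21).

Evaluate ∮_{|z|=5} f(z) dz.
By the residue theorem, ∮_C f(z) dz = 2πi · (sum of the residues of f at the poles inside |z| = 5).

The denominator factors as (z + 3)*(z + 7), so the singularities of f are simple poles at z = -3, z = -7.
  |-3|² = 9 < 25 = 5², so this pole is inside the contour.
  |-7|² = 49 > 25 = 5², so this pole is outside the contour.

With P(z) = z - 3 and Q(z) = z^2 + 10*z + 21, each pole is simple, so Res(f, z₀) = P(z₀)/Q'(z₀) with Q'(z) = 2*z + 10.
  Res(f, -3) = P(-3)/Q'(-3) = (-6)/(4) = -3/2

∮_C f(z) dz = 2πi · (-3/2) = -3*I*pi

Final answer: -3*I*pi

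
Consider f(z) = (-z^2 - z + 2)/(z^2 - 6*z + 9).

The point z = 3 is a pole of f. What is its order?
Factor the denominator:
  z^2 - 6*z + 9 = (z - 3)^2

The numerator P(z) = -z^2 - z + 2 has P(3) = -10 ≠ 0, so no factor of (z - 3) cancels.
Near z = 3 we can therefore write f(z) = g(z)/(z - 3)^2 with g analytic at 3 and g(3) ≠ 0 (g is just the numerator).

Hence z = 3 is a pole of order 2.

Final answer: 2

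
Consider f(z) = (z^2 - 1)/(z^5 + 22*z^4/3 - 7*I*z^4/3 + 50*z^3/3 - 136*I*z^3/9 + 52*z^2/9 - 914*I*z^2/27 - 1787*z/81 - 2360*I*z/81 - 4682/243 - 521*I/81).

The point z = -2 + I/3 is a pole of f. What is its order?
Factor the denominator:
  z^5 + 22*z^4/3 - 7*I*z^4/3 + 50*z^3/3 - 136*I*z^3/9 + 52*z^2/9 - 914*I*z^2/27 - 1787*z/81 - 2360*I*z/81 - 4682/243 - 521*I/81 = (z + 2 - I/3)^4*(z - 2/3 - I)

The numerator P(z) = z^2 - 1 has P(-2 + I/3) = 26/9 - 4*I/3 ≠ 0, so no factor of (z + 2 - I/3) cancels.
Near z = -2 + I/3 we can therefore write f(z) = g(z)/(z + 2 - I/3)^4 with g analytic at -2 + I/3 and g(-2 + I/3) ≠ 0 (g is the numerator divided by the remaining denominator factors).

Hence z = -2 + I/3 is a pole of order 4.

Final answer: 4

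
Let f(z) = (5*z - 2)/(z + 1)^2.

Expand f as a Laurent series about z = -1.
Put w = z - (-1), i.e. z = w - 1. The denominator is w^2, so it suffices to rewrite the numerator in powers of w.

P(z) = 5*z - 2
P(w - 1) = -7 + 5*w

Dividing each term by w^2:
  f = -7/w^2 + 5/w

Substituting back w = z + 1:
  f(z) = -7/(z + 1)^2 + 5/(z + 1)

The series is finite because the numerator is a polynomial; the negative powers form the principal part, and the coefficient of 1/(z + 1) gives Res(f, -1) = 5.

Final answer: -7/(z + 1)^2 + 5/(z + 1)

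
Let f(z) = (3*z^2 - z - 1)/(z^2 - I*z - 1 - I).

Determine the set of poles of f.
The singularities of f are the zeros of the denominator. Factoring,
  z^2 - I*z - 1 - I = (z - 1 - I)*(z + 1)
so the candidates are z = 1 + I, z = -1.

Check the numerator P(z) = 3*z^2 - z - 1 at each one:
  P(1 + I) = -2 + 5*I ≠ 0, so z = 1 + I is a (simple) pole.
  P(-1) = 3 ≠ 0, so z = -1 is a (simple) pole.

Poles of f: {-1, 1 + I}

Final answer: {-1, 1 + I}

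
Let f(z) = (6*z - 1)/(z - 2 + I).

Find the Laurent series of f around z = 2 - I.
Put w = z - (2 - I), i.e. z = w + 2 - I. The denominator is w, so it suffices to rewrite the numerator in powers of w.

P(z) = 6*z - 1
P(w + 2 - I) = 11 - 6*I + 6*w

Dividing each term by w:
  f = (11 - 6*I)/w + 6

Substituting back w = z - 2 + I:
  f(z) = (11 - 6*I)/(z - 2 + I) + 6

The series is finite because the numerator is a polynomial; the negative powers form the principal part, and the coefficient of 1/(z - 2 + I) gives Res(f, 2 - I) = 11 - 6*I.

Final answer: (11 - 6*I)/(z - 2 + I) + 6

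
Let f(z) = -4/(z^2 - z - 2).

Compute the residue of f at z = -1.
Write f(z) = P(z)/Q(z) with P(z) = -4 and Q(z) = z^2 - z - 2.
The denominator factors as Q(z) = (z + 1)*(z - 2), so z = -1 is a simple zero of Q and P is analytic there; z = -1 is therefore a simple pole and
  Res(f, z₀) = P(z₀)/Q'(z₀).

Q'(z) = 2*z - 1, so Q'(-1) = -3.
P(-1) = -4.

Res(f, -1) = (-4)/(-3) = 4/3

Final answer: 4/3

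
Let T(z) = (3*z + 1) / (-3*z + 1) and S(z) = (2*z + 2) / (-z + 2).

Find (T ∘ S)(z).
(-5*z - 8)/(7*z + 4)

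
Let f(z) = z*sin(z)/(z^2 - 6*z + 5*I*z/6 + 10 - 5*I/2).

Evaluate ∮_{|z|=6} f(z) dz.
By the residue theorem, ∮_C f(z) dz = 2πi · (sum of the residues of f at the poles inside |z| = 6).

The denominator factors as (z - 3 + 3*I/2)*(z - 3 - 2*I/3), so the singularities of f are simple poles at z = 3 - 3*I/2, z = 3 + 2*I/3.
  |3 - 3*I/2|² = 45/4 < 36 = 6², so this pole is inside the contour.
  |3 + 2*I/3|² = 85/9 < 36 = 6², so this pole is inside the contour.

With P(z) = z*sin(z) and Q(z) = z^2 - 6*z + 5*I*z/6 + 10 - 5*I/2, each pole is simple, so Res(f, z₀) = P(z₀)/Q'(z₀) with Q'(z) = 2*z - 6 + 5*I/6.
  Res(f, 3 - 3*I/2) = P(3 - 3*I/2)/Q'(3 - 3*I/2) = ((3 - 3*I/2)*sin(3 - 3*I/2))/(-13*I/6) = (9/13 + 18*I/13)*sin(3 - 3*I/2)
  Res(f, 3 + 2*I/3) = P(3 + 2*I/3)/Q'(3 + 2*I/3) = ((3 + 2*I/3)*sin(3 + 2*I/3))/(13*I/6) = (4/13 - 18*I/13)*sin(3 + 2*I/3)

Sum of residues inside C: (4/13 - 18*I/13)*sin(3 + 2*I/3) + (9/13 + 18*I/13)*sin(3 - 3*I/2)
∮_C f(z) dz = 2πi · ((4/13 - 18*I/13)*sin(3 + 2*I/3) + (9/13 + 18*I/13)*sin(3 - 3*I/2)) = pi*(-36/13 + 18*I/13)*sin(3 - 3*I/2) + pi*(36/13 + 8*I/13)*sin(3 + 2*I/3)

Final answer: pi*(-36/13 + 18*I/13)*sin(3 - 3*I/2) + pi*(36/13 + 8*I/13)*sin(3 + 2*I/3)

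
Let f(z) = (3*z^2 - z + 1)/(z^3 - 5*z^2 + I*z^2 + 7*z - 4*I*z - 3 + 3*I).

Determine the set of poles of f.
The singularities of f are the zeros of the denominator. Factoring,
  z^3 - 5*z^2 + I*z^2 + 7*z - 4*I*z - 3 + 3*I = (z - 3)*(z - 1)*(z - 1 + I)
so the candidates are z = 3, z = 1, z = 1 - I.

Check the numerator P(z) = 3*z^2 - z + 1 at each one:
  P(3) = 25 ≠ 0, so z = 3 is a (simple) pole.
  P(1) = 3 ≠ 0, so z = 1 is a (simple) pole.
  P(1 - I) = -5*I ≠ 0, so z = 1 - I is a (simple) pole.

Poles of f: {1 - I, 1, 3}

Final answer: {1 - I, 1, 3}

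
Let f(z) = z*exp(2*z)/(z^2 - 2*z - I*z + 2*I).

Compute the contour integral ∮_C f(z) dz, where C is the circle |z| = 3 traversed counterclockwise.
By the residue theorem, ∮_C f(z) dz = 2πi · (sum of the residues of f at the poles inside |z| = 3).

The denominator factors as (z - I)*(z - 2), so the singularities of f are simple poles at z = I, z = 2.
  |I|² = 1 < 9 = 3², so this pole is inside the contour.
  |2|² = 4 < 9 = 3², so this pole is inside the contour.

With P(z) = z*exp(2*z) and Q(z) = z^2 - 2*z - I*z + 2*I, each pole is simple, so Res(f, z₀) = P(z₀)/Q'(z₀) with Q'(z) = 2*z - 2 - I.
  Res(f, I) = P(I)/Q'(I) = (I*exp(2*I))/(-2 + I) = (1/5 - 2*I/5)*exp(2*I)
  Res(f, 2) = P(2)/Q'(2) = (2*exp(4))/(2 - I) = (4/5 + 2*I/5)*exp(4)

Sum of residues inside C: (1/5 - 2*I/5)*exp(2*I) + (4/5 + 2*I/5)*exp(4)
∮_C f(z) dz = 2πi · ((1/5 - 2*I/5)*exp(2*I) + (4/5 + 2*I/5)*exp(4)) = pi*(4/5 + 2*I/5)*exp(2*I) + pi*(-4/5 + 8*I/5)*exp(4)

Final answer: pi*(4/5 + 2*I/5)*exp(2*I) + pi*(-4/5 + 8*I/5)*exp(4)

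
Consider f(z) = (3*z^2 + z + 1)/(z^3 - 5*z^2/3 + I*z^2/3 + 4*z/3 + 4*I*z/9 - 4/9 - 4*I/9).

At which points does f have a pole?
The singularities of f are the zeros of the denominator. Factoring,
  z^3 - 5*z^2/3 + I*z^2/3 + 4*z/3 + 4*I*z/9 - 4/9 - 4*I/9 = (z - 2*I/3)*(z - 1 + I)*(z - 2/3)
so the candidates are z = 2*I/3, z = 1 - I, z = 2/3.

Check the numerator P(z) = 3*z^2 + z + 1 at each one:
  P(2*I/3) = -1/3 + 2*I/3 ≠ 0, so z = 2*I/3 is a (simple) pole.
  P(1 - I) = 2 - 7*I ≠ 0, so z = 1 - I is a (simple) pole.
  P(2/3) = 3 ≠ 0, so z = 2/3 is a (simple) pole.

Poles of f: {2*I/3, 2/3, 1 - I}

Final answer: {2*I/3, 2/3, 1 - I}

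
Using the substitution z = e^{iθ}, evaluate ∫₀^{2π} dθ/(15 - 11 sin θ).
Call the integral J. The integrand is 2π-periodic and we integrate over a full period, so shifting θ does not change the value (θ → θ + π/2 turns sin θ into cos θ; θ → θ + π flips the sign of the trig term). Hence
  J = ∫₀^{2π} dθ/(15 + 11 cos θ).
Put z = e^{iθ}: then cos θ = (z + 1/z)/2, dθ = dz/(iz), and z runs once counterclockwise around |z| = 1:
  J = ∮_{|z|=1} 1/(15 + 11*(z + 1/z)/2) · dz/(iz) = (2/i) ∮_{|z|=1} dz/(11*z^2 + 30*z + 11).
The roots of 11*z^2 + 30*z + 11 are z = (-15 ± sqrt(15^2 - 11^2))/11, with sqrt(104) = 2*sqrt(26); their product is 1, so only z₊ = -15/11 + 2*sqrt(26)/11 lies inside the unit circle (z₋ = -15/11 - 2*sqrt(26)/11 lies outside).
z₊ is a simple zero of q(z) = 11*z^2 + 30*z + 11, so Res(1/q, z₊) = 1/q'(z₊) with q'(z) = 22*z + 30; and q'(z₊) = 11*(z₊ - z₋) = 4*sqrt(26).
Therefore J = (2/i) · 2πi · 1/(4*sqrt(26)) = 2*pi/(2*sqrt(26)) = sqrt(26)*pi/26

Final answer: sqrt(26)*pi/26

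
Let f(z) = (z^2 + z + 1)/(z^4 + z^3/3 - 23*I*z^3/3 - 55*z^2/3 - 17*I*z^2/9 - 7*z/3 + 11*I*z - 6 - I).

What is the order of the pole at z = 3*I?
2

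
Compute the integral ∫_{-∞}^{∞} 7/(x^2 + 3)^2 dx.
Let f(z) = 7/(z^2 + 3)^2. The denominator has no real zeros and deg Q - deg P = 4 ≥ 2, so the integral of f over the upper semicircle |z| = R tends to 0 as R → ∞. Closing the contour in the upper half-plane,
  ∫_{-∞}^{∞} f(x) dx = 2πi · Σ Res(f, z_k)  over the poles with Im z_k > 0.

Zeros of the denominator: z^2 + 3 = 0 gives z = ±sqrt(3)*I.
Upper half-plane: z = sqrt(3)*I (a pole of order 2).

Write f(z) = g(z)/(z - sqrt(3)*I)^2 with g(z) = 7/(z + sqrt(3)*I)^2. For a double pole, Res(f, z₀) = g'(z₀):
  g'(z) = -14/(z + sqrt(3)*I)^3
  Res(f, sqrt(3)*I) = g'(sqrt(3)*I) = -7*sqrt(3)*I/36

∫_{-∞}^{∞} f(x) dx = 2πi · (-7*sqrt(3)*I/36) = 7*sqrt(3)*pi/18

Final answer: 7*sqrt(3)*pi/18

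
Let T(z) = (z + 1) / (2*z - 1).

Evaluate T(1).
2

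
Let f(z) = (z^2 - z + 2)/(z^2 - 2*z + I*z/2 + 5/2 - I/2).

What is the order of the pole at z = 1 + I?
Factor the denominator:
  z^2 - 2*z + I*z/2 + 5/2 - I/2 = (z - 1 - I)*(z - 1 + 3*I/2)

The numerator P(z) = z^2 - z + 2 has P(1 + I) = 1 + I ≠ 0, so no factor of (z - 1 - I) cancels.
Near z = 1 + I we can therefore write f(z) = g(z)/(z - 1 - I) with g analytic at 1 + I and g(1 + I) ≠ 0 (g is the numerator divided by the remaining denominator factors).

Hence z = 1 + I is a pole of order 1.

Final answer: 1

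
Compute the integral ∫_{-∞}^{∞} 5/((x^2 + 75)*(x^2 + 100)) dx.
Let f(z) = 5/((z^2 + 75)*(z^2 + 100)). The denominator has no real zeros and deg Q - deg P = 4 ≥ 2, so the integral of f over the upper semicircle |z| = R tends to 0 as R → ∞. Closing the contour in the upper half-plane,
  ∫_{-∞}^{∞} f(x) dx = 2πi · Σ Res(f, z_k)  over the poles with Im z_k > 0.

Zeros of the denominator: z^2 + 75 = 0 gives z = ±5*sqrt(3)*I; z^2 + 100 = 0 gives z = ±10*I.
Upper half-plane: z = 10*I, z = 5*sqrt(3)*I (simple).

Each pole is a simple zero of Q(z) = z^4 + 175*z^2 + 7500, so Res(f, z₀) = P(z₀)/Q'(z₀) with P(z) = 5, Q'(z) = 4*z^3 + 350*z:
  Res(f, 10*I) = (5)/(-500*I) = I/100
  Res(f, 5*sqrt(3)*I) = (5)/(250*sqrt(3)*I) = -sqrt(3)*I/150

Sum of residues: I*(3 - 2*sqrt(3))/300
∫_{-∞}^{∞} f(x) dx = 2πi · (I*(3 - 2*sqrt(3))/300) = pi*(-3 + 2*sqrt(3))/150

Final answer: pi*(-3 + 2*sqrt(3))/150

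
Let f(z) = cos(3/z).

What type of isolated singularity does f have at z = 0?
essential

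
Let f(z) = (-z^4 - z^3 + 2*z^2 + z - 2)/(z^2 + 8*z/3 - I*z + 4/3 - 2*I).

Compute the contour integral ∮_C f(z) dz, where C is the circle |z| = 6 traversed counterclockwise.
By the residue theorem, ∮_C f(z) dz = 2πi · (sum of the residues of f at the poles inside |z| = 6).

The denominator factors as (z + 2)*(z + 2/3 - I), so the singularities of f are simple poles at z = -2, z = -2/3 + I.
  |-2|² = 4 < 36 = 6², so this pole is inside the contour.
  |-2/3 + I|² = 13/9 < 36 = 6², so this pole is inside the contour.

With P(z) = -z^4 - z^3 + 2*z^2 + z - 2 and Q(z) = z^2 + 8*z/3 - I*z + 4/3 - 2*I, each pole is simple, so Res(f, z₀) = P(z₀)/Q'(z₀) with Q'(z) = 2*z + 8/3 - I.
  Res(f, -2) = P(-2)/Q'(-2) = (-4)/(-4/3 - I) = 48/25 - 36*I/25
  Res(f, -2/3 + I) = P(-2/3 + I)/Q'(-2/3 + I) = (-325/81 - 94*I/27)/(4/3 + I) = -2146/675 - 17*I/75

Sum of residues inside C: -34/27 - 5*I/3
∮_C f(z) dz = 2πi · (-34/27 - 5*I/3) = pi*(10/3 - 68*I/27)

Final answer: pi*(10/3 - 68*I/27)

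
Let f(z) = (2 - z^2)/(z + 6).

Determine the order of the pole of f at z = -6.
1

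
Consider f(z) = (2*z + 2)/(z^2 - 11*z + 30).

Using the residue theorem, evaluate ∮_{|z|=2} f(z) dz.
0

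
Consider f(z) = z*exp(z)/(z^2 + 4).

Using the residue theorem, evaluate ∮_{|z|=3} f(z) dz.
By the residue theorem, ∮_C f(z) dz = 2πi · (sum of the residues of f at the poles inside |z| = 3).

The denominator factors as (z + 2*I)*(z - 2*I), so the singularities of f are simple poles at z = -2*I, z = 2*I.
  |-2*I|² = 4 < 9 = 3², so this pole is inside the contour.
  |2*I|² = 4 < 9 = 3², so this pole is inside the contour.

With P(z) = z*exp(z) and Q(z) = z^2 + 4, each pole is simple, so Res(f, z₀) = P(z₀)/Q'(z₀) with Q'(z) = 2*z.
  Res(f, -2*I) = P(-2*I)/Q'(-2*I) = (-2*I*exp(-2*I))/(-4*I) = exp(-2*I)/2
  Res(f, 2*I) = P(2*I)/Q'(2*I) = (2*I*exp(2*I))/(4*I) = exp(2*I)/2

Sum of residues inside C: exp(-2*I)/2 + exp(2*I)/2
∮_C f(z) dz = 2πi · (exp(-2*I)/2 + exp(2*I)/2) = I*pi*exp(2*I) + I*pi*exp(-2*I)

Final answer: I*pi*exp(2*I) + I*pi*exp(-2*I)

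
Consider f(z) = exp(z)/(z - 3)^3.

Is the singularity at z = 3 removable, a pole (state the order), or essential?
Write f(z) = g(z)/(z - 3)^3 with g(z) = exp(z).
g is entire and g(3) = exp(3) ≠ 0, so no factor of (z - 3) cancels: the Laurent expansion of f about z = 3 starts at the power -3, i.e. lim_{z→z₀} (z - z₀)^3 f(z) = exp(3) is finite and nonzero.
So z = 3 is a pole of order 3.

Final answer: pole of order 3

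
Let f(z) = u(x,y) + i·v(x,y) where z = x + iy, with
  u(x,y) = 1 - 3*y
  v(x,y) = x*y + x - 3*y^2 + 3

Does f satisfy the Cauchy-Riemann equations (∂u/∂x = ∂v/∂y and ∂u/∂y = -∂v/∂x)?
∂u/∂x = 0
∂v/∂y = x - 6*y
∂u/∂y = -3
∂v/∂x = y + 1
∂u/∂x ≠ ∂v/∂y and ∂u/∂y ≠ -∂v/∂x; the Cauchy-Riemann equations are not satisfied, so f is not analytic.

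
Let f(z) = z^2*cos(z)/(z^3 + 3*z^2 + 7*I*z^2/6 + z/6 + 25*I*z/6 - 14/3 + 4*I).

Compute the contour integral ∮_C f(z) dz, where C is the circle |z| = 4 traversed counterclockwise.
By the residue theorem, ∮_C f(z) dz = 2πi · (sum of the residues of f at the poles inside |z| = 4).

The denominator factors as (z + 2 + 2*I/3)*(z + 2 - I/2)*(z - 1 + I), so the singularities of f are simple poles at z = -2 - 2*I/3, z = -2 + I/2, z = 1 - I.
  |-2 - 2*I/3|² = 40/9 < 16 = 4², so this pole is inside the contour.
  |-2 + I/2|² = 17/4 < 16 = 4², so this pole is inside the contour.
  |1 - I|² = 2 < 16 = 4², so this pole is inside the contour.

With P(z) = z^2*cos(z) and Q(z) = z^3 + 3*z^2 + 7*I*z^2/6 + z/6 + 25*I*z/6 - 14/3 + 4*I, each pole is simple, so Res(f, z₀) = P(z₀)/Q'(z₀) with Q'(z) = 3*z^2 + 6*z + 7*I*z/3 + 1/6 + 25*I/6.
  Res(f, -2 - 2*I/3) = P(-2 - 2*I/3)/Q'(-2 - 2*I/3) = ((32/9 + 8*I/3)*cos(2 + 2*I/3))/(7/18 + 7*I/2) = (248/287 - 264*I/287)*cos(2 + 2*I/3)
  Res(f, -2 + I/2) = P(-2 + I/2)/Q'(-2 + I/2) = ((15/4 - 2*I)*cos(2 - I/2))/(-7/4 - 7*I/2) = (1/35 + 38*I/35)*cos(2 - I/2)
  Res(f, 1 - I) = P(1 - I)/Q'(1 - I) = (-2*I*cos(1 - I))/(17/2 - 11*I/2) = (22/205 - 34*I/205)*cos(1 - I)

Sum of residues inside C: (1/35 + 38*I/35)*cos(2 - I/2) + (248/287 - 264*I/287)*cos(2 + 2*I/3) + (22/205 - 34*I/205)*cos(1 - I)
∮_C f(z) dz = 2πi · ((1/35 + 38*I/35)*cos(2 - I/2) + (248/287 - 264*I/287)*cos(2 + 2*I/3) + (22/205 - 34*I/205)*cos(1 - I)) = pi*(528/287 + 496*I/287)*cos(2 + 2*I/3) + pi*(-76/35 + 2*I/35)*cos(2 - I/2) + pi*(68/205 + 44*I/205)*cos(1 - I)

Final answer: pi*(528/287 + 496*I/287)*cos(2 + 2*I/3) + pi*(-76/35 + 2*I/35)*cos(2 - I/2) + pi*(68/205 + 44*I/205)*cos(1 - I)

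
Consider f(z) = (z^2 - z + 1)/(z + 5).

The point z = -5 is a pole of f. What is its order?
1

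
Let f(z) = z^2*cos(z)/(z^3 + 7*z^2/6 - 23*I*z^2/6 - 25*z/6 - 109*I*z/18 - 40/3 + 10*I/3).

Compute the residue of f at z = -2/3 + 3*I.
Write f(z) = P(z)/Q(z) with P(z) = z^2*cos(z) and Q(z) = z^3 + 7*z^2/6 - 23*I*z^2/6 - 25*z/6 - 109*I*z/18 - 40/3 + 10*I/3.
The denominator factors as Q(z) = (z + 2 + 2*I/3)*(z - 3/2 - 3*I/2)*(z + 2/3 - 3*I), so z = -2/3 + 3*I is a simple zero of Q and P is analytic there; z = -2/3 + 3*I is therefore a simple pole and
  Res(f, z₀) = P(z₀)/Q'(z₀).

Q'(z) = 3*z^2 + 7*z/3 - 23*I*z/3 - 25/6 - 109*I/18, so Q'(-2/3 + 3*I) = -151/18 - 107*I/18.
P(-2/3 + 3*I) = (-77/9 - 4*I)*cos(2/3 - 3*I).

Res(f, -2/3 + 3*I) = ((-77/9 - 4*I)*cos(2/3 - 3*I))/(-151/18 - 107*I/18) = (15479/17125 - 2803*I/17125)*cos(2/3 - 3*I)

Final answer: (15479/17125 - 2803*I/17125)*cos(2/3 - 3*I)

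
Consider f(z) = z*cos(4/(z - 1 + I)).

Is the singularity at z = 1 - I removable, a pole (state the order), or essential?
essential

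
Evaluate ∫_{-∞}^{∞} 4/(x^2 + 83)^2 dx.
Let f(z) = 4/(z^2 + 83)^2. The denominator has no real zeros and deg Q - deg P = 4 ≥ 2, so the integral of f over the upper semicircle |z| = R tends to 0 as R → ∞. Closing the contour in the upper half-plane,
  ∫_{-∞}^{∞} f(x) dx = 2πi · Σ Res(f, z_k)  over the poles with Im z_k > 0.

Zeros of the denominator: z^2 + 83 = 0 gives z = ±sqrt(83)*I.
Upper half-plane: z = sqrt(83)*I (a pole of order 2).

Write f(z) = g(z)/(z - sqrt(83)*I)^2 with g(z) = 4/(z + sqrt(83)*I)^2. For a double pole, Res(f, z₀) = g'(z₀):
  g'(z) = -8/(z + sqrt(83)*I)^3
  Res(f, sqrt(83)*I) = g'(sqrt(83)*I) = -sqrt(83)*I/6889

∫_{-∞}^{∞} f(x) dx = 2πi · (-sqrt(83)*I/6889) = 2*sqrt(83)*pi/6889

Final answer: 2*sqrt(83)*pi/6889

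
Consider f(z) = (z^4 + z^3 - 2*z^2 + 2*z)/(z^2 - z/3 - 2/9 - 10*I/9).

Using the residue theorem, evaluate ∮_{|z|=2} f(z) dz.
pi*(-100/27 + 100*I/27)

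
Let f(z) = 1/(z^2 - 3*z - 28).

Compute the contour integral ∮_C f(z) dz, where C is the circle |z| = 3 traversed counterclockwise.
By the residue theorem, ∮_C f(z) dz = 2πi · (sum of the residues of f at the poles inside |z| = 3).

The denominator factors as (z - 7)*(z + 4), so the singularities of f are simple poles at z = 7, z = -4.
  |7|² = 49 > 9 = 3², so this pole is outside the contour.
  |-4|² = 16 > 9 = 3², so this pole is outside the contour.

No pole lies inside the contour, so f is analytic on and inside C and the integral is 0 (Cauchy's theorem).

Final answer: 0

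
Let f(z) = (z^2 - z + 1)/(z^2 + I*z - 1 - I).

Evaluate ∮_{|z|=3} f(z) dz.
By the residue theorem, ∮_C f(z) dz = 2πi · (sum of the residues of f at the poles inside |z| = 3).

The denominator factors as (z + 1 + I)*(z - 1), so the singularities of f are simple poles at z = -1 - I, z = 1.
  |-1 - I|² = 2 < 9 = 3², so this pole is inside the contour.
  |1|² = 1 < 9 = 3², so this pole is inside the contour.

With P(z) = z^2 - z + 1 and Q(z) = z^2 + I*z - 1 - I, each pole is simple, so Res(f, z₀) = P(z₀)/Q'(z₀) with Q'(z) = 2*z + I.
  Res(f, -1 - I) = P(-1 - I)/Q'(-1 - I) = (2 + 3*I)/(-2 - I) = -7/5 - 4*I/5
  Res(f, 1) = P(1)/Q'(1) = (1)/(2 + I) = 2/5 - I/5

Sum of residues inside C: -1 - I
∮_C f(z) dz = 2πi · (-1 - I) = pi*(2 - 2*I)

Final answer: pi*(2 - 2*I)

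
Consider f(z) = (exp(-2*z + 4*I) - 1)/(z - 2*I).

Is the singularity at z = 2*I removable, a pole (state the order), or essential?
Let u = z - 2*I. The exponent is -2*z + 4*I = -2u, so
  f = (e^(-2u) - 1)/u = ((-2u) + (-2u)^2/2 + (-2u)^3/6 + ...)/u = -2 + (2)*u + (-4/3)*u^2 + ...
The Laurent expansion about u = 0 has no negative powers; equivalently lim_{z→2*I} f(z) = -2 exists and is finite.
So the singularity is removable.

Final answer: removable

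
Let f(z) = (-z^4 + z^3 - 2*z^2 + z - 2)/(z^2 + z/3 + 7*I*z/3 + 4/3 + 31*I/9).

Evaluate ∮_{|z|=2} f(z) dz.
By the residue theorem, ∮_C f(z) dz = 2πi · (sum of the residues of f at the poles inside |z| = 2).

The denominator factors as (z + 1 - 2*I/3)*(z - 2/3 + 3*I), so the singularities of f are simple poles at z = -1 + 2*I/3, z = 2/3 - 3*I.
  |-1 + 2*I/3|² = 13/9 < 4 = 2², so this pole is inside the contour.
  |2/3 - 3*I|² = 85/9 > 4 = 2², so this pole is outside the contour.

With P(z) = -z^4 + z^3 - 2*z^2 + z - 2 and Q(z) = z^2 + z/3 + 7*I*z/3 + 4/3 + 31*I/9, each pole is simple, so Res(f, z₀) = P(z₀)/Q'(z₀) with Q'(z) = 2*z + 1/3 + 7*I/3.
  Res(f, -1 + 2*I/3) = P(-1 + 2*I/3)/Q'(-1 + 2*I/3) = (-187/81 + 176*I/27)/(-5/3 + 11*I/3) = 6743/3942 - 583*I/3942

∮_C f(z) dz = 2πi · (6743/3942 - 583*I/3942) = pi*(583/1971 + 6743*I/1971)

Final answer: pi*(583/1971 + 6743*I/1971)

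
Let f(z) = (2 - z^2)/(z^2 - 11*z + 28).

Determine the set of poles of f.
{4, 7}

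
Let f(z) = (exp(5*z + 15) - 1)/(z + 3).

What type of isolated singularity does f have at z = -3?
Let u = z + 3. The exponent is 5*z + 15 = 5u, so
  f = (e^(5u) - 1)/u = ((5u) + (5u)^2/2 + (5u)^3/6 + ...)/u = 5 + (25/2)*u + (125/6)*u^2 + ...
The Laurent expansion about u = 0 has no negative powers; equivalently lim_{z→-3} f(z) = 5 exists and is finite.
So the singularity is removable.

Final answer: removable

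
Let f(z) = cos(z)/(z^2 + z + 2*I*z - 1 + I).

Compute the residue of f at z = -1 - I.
Write f(z) = P(z)/Q(z) with P(z) = cos(z) and Q(z) = z^2 + z + 2*I*z - 1 + I.
The denominator factors as Q(z) = (z + I)*(z + 1 + I), so z = -1 - I is a simple zero of Q and P is analytic there; z = -1 - I is therefore a simple pole and
  Res(f, z₀) = P(z₀)/Q'(z₀).

Q'(z) = 2*z + 1 + 2*I, so Q'(-1 - I) = -1.
P(-1 - I) = cos(1 + I).

Res(f, -1 - I) = (cos(1 + I))/(-1) = -cos(1 + I)

Final answer: -cos(1 + I)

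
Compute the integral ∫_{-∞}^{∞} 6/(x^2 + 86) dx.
3*sqrt(86)*pi/43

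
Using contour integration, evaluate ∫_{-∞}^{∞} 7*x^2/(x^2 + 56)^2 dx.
Let f(z) = 7*z^2/(z^2 + 56)^2. The denominator has no real zeros and deg Q - deg P = 2 ≥ 2, so the integral of f over the upper semicircle |z| = R tends to 0 as R → ∞. Closing the contour in the upper half-plane,
  ∫_{-∞}^{∞} f(x) dx = 2πi · Σ Res(f, z_k)  over the poles with Im z_k > 0.

Zeros of the denominator: z^2 + 56 = 0 gives z = ±2*sqrt(14)*I.
Upper half-plane: z = 2*sqrt(14)*I (a pole of order 2).

Write f(z) = g(z)/(z - 2*sqrt(14)*I)^2 with g(z) = 7*z^2/(z + 2*sqrt(14)*I)^2. For a double pole, Res(f, z₀) = g'(z₀):
  g'(z) = 28*sqrt(14)*I*z/(z + 2*sqrt(14)*I)^3
  Res(f, 2*sqrt(14)*I) = g'(2*sqrt(14)*I) = -sqrt(14)*I/16

∫_{-∞}^{∞} f(x) dx = 2πi · (-sqrt(14)*I/16) = sqrt(14)*pi/8

Final answer: sqrt(14)*pi/8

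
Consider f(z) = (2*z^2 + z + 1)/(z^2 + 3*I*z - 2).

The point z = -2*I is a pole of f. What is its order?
Factor the denominator:
  z^2 + 3*I*z - 2 = (z + 2*I)*(z + I)

The numerator P(z) = 2*z^2 + z + 1 has P(-2*I) = -7 - 2*I ≠ 0, so no factor of (z + 2*I) cancels.
Near z = -2*I we can therefore write f(z) = g(z)/(z + 2*I) with g analytic at -2*I and g(-2*I) ≠ 0 (g is the numerator divided by the remaining denominator factors).

Hence z = -2*I is a pole of order 1.

Final answer: 1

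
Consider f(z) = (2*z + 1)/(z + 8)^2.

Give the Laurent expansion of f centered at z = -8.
Put w = z - (-8), i.e. z = w - 8. The denominator is w^2, so it suffices to rewrite the numerator in powers of w.

P(z) = 2*z + 1
P(w - 8) = -15 + 2*w

Dividing each term by w^2:
  f = -15/w^2 + 2/w

Substituting back w = z + 8:
  f(z) = -15/(z + 8)^2 + 2/(z + 8)

The series is finite because the numerator is a polynomial; the negative powers form the principal part, and the coefficient of 1/(z + 8) gives Res(f, -8) = 2.

Final answer: -15/(z + 8)^2 + 2/(z + 8)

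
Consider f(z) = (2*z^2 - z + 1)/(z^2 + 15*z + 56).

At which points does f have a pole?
{-8, -7}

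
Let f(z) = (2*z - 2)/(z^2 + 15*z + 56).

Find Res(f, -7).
-16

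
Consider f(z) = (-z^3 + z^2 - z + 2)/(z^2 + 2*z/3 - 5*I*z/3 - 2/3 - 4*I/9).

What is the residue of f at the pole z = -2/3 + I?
Write f(z) = P(z)/Q(z) with P(z) = -z^3 + z^2 - z + 2 and Q(z) = z^2 + 2*z/3 - 5*I*z/3 - 2/3 - 4*I/9.
The denominator factors as Q(z) = (z + 2/3 - I)*(z - 2*I/3), so z = -2/3 + I is a simple zero of Q and P is analytic there; z = -2/3 + I is therefore a simple pole and
  Res(f, z₀) = P(z₀)/Q'(z₀).

Q'(z) = 2*z + 2/3 - 5*I/3, so Q'(-2/3 + I) = -2/3 + I/3.
P(-2/3 + I) = 11/27 - 8*I/3.

Res(f, -2/3 + I) = (11/27 - 8*I/3)/(-2/3 + I/3) = -94/45 + 133*I/45

Final answer: -94/45 + 133*I/45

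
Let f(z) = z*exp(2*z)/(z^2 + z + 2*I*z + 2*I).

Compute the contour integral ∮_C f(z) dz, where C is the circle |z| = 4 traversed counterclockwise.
By the residue theorem, ∮_C f(z) dz = 2πi · (sum of the residues of f at the poles inside |z| = 4).

The denominator factors as (z + 2*I)*(z + 1), so the singularities of f are simple poles at z = -2*I, z = -1.
  |-2*I|² = 4 < 16 = 4², so this pole is inside the contour.
  |-1|² = 1 < 16 = 4², so this pole is inside the contour.

With P(z) = z*exp(2*z) and Q(z) = z^2 + z + 2*I*z + 2*I, each pole is simple, so Res(f, z₀) = P(z₀)/Q'(z₀) with Q'(z) = 2*z + 1 + 2*I.
  Res(f, -2*I) = P(-2*I)/Q'(-2*I) = (-2*I*exp(-4*I))/(1 - 2*I) = (4/5 - 2*I/5)*exp(-4*I)
  Res(f, -1) = P(-1)/Q'(-1) = (-exp(-2))/(-1 + 2*I) = (1/5 + 2*I/5)*exp(-2)

Sum of residues inside C: (1/5 + 2*I/5)*exp(-2) + (4/5 - 2*I/5)*exp(-4*I)
∮_C f(z) dz = 2πi · ((1/5 + 2*I/5)*exp(-2) + (4/5 - 2*I/5)*exp(-4*I)) = pi*(4/5 + 8*I/5)*exp(-4*I) + pi*(-4/5 + 2*I/5)*exp(-2)

Final answer: pi*(4/5 + 8*I/5)*exp(-4*I) + pi*(-4/5 + 2*I/5)*exp(-2)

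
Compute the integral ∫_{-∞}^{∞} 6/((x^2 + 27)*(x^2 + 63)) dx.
pi*(-3*sqrt(7) + 7*sqrt(3))/378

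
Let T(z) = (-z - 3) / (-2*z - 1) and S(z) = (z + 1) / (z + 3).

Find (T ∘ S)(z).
(T ∘ S)(z) = T(S(z)) = ((-1)*S(z) + (-3))/((-2)*S(z) + (-1)). Multiply numerator and denominator by z + 3:
  numerator:   (-1)*(z + 1) + (-3)*(z + 3) = -4*z - 10
  denominator: (-2)*(z + 1) + (-1)*(z + 3) = -3*z - 5
(T ∘ S)(z) = (-4*z - 10)/(-3*z - 5) = (4*z + 10)/(3*z + 5)

Final answer: (4*z + 10)/(3*z + 5)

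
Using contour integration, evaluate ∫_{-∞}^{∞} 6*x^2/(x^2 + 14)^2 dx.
Let f(z) = 6*z^2/(z^2 + 14)^2. The denominator has no real zeros and deg Q - deg P = 2 ≥ 2, so the integral of f over the upper semicircle |z| = R tends to 0 as R → ∞. Closing the contour in the upper half-plane,
  ∫_{-∞}^{∞} f(x) dx = 2πi · Σ Res(f, z_k)  over the poles with Im z_k > 0.

Zeros of the denominator: z^2 + 14 = 0 gives z = ±sqrt(14)*I.
Upper half-plane: z = sqrt(14)*I (a pole of order 2).

Write f(z) = g(z)/(z - sqrt(14)*I)^2 with g(z) = 6*z^2/(z + sqrt(14)*I)^2. For a double pole, Res(f, z₀) = g'(z₀):
  g'(z) = 12*sqrt(14)*I*z/(z + sqrt(14)*I)^3
  Res(f, sqrt(14)*I) = g'(sqrt(14)*I) = -3*sqrt(14)*I/28

∫_{-∞}^{∞} f(x) dx = 2πi · (-3*sqrt(14)*I/28) = 3*sqrt(14)*pi/14

Final answer: 3*sqrt(14)*pi/14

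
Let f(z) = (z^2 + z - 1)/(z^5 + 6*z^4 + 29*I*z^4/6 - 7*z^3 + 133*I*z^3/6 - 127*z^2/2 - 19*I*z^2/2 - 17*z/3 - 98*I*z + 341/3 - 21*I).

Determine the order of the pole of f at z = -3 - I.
Factor the denominator:
  z^5 + 6*z^4 + 29*I*z^4/6 - 7*z^3 + 133*I*z^3/6 - 127*z^2/2 - 19*I*z^2/2 - 17*z/3 - 98*I*z + 341/3 - 21*I = (z + 3 + I)^3*(z - 1 + 3*I/2)*(z - 2 + I/3)

The numerator P(z) = z^2 + z - 1 has P(-3 - I) = 4 + 5*I ≠ 0, so no factor of (z + 3 + I) cancels.
Near z = -3 - I we can therefore write f(z) = g(z)/(z + 3 + I)^3 with g analytic at -3 - I and g(-3 - I) ≠ 0 (g is the numerator divided by the remaining denominator factors).

Hence z = -3 - I is a pole of order 3.

Final answer: 3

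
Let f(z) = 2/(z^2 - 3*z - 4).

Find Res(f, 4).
2/5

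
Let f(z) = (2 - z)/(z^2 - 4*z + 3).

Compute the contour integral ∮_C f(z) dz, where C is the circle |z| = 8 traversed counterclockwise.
By the residue theorem, ∮_C f(z) dz = 2πi · (sum of the residues of f at the poles inside |z| = 8).

The denominator factors as (z - 3)*(z - 1), so the singularities of f are simple poles at z = 3, z = 1.
  |3|² = 9 < 64 = 8², so this pole is inside the contour.
  |1|² = 1 < 64 = 8², so this pole is inside the contour.

With P(z) = 2 - z and Q(z) = z^2 - 4*z + 3, each pole is simple, so Res(f, z₀) = P(z₀)/Q'(z₀) with Q'(z) = 2*z - 4.
  Res(f, 3) = P(3)/Q'(3) = (-1)/(2) = -1/2
  Res(f, 1) = P(1)/Q'(1) = (1)/(-2) = -1/2

Sum of residues inside C: -1
∮_C f(z) dz = 2πi · (-1) = -2*I*pi

Final answer: -2*I*pi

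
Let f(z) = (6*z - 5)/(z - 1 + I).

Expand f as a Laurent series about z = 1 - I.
Put w = z - (1 - I), i.e. z = w + 1 - I. The denominator is w, so it suffices to rewrite the numerator in powers of w.

P(z) = 6*z - 5
P(w + 1 - I) = 1 - 6*I + 6*w

Dividing each term by w:
  f = (1 - 6*I)/w + 6

Substituting back w = z - 1 + I:
  f(z) = (1 - 6*I)/(z - 1 + I) + 6

The series is finite because the numerator is a polynomial; the negative powers form the principal part, and the coefficient of 1/(z - 1 + I) gives Res(f, 1 - I) = 1 - 6*I.

Final answer: (1 - 6*I)/(z - 1 + I) + 6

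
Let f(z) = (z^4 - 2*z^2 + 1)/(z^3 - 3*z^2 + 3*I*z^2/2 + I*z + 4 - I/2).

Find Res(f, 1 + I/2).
11/164 + 6*I/41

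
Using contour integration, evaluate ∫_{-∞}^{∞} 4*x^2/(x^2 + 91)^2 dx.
Let f(z) = 4*z^2/(z^2 + 91)^2. The denominator has no real zeros and deg Q - deg P = 2 ≥ 2, so the integral of f over the upper semicircle |z| = R tends to 0 as R → ∞. Closing the contour in the upper half-plane,
  ∫_{-∞}^{∞} f(x) dx = 2πi · Σ Res(f, z_k)  over the poles with Im z_k > 0.

Zeros of the denominator: z^2 + 91 = 0 gives z = ±sqrt(91)*I.
Upper half-plane: z = sqrt(91)*I (a pole of order 2).

Write f(z) = g(z)/(z - sqrt(91)*I)^2 with g(z) = 4*z^2/(z + sqrt(91)*I)^2. For a double pole, Res(f, z₀) = g'(z₀):
  g'(z) = 8*sqrt(91)*I*z/(z + sqrt(91)*I)^3
  Res(f, sqrt(91)*I) = g'(sqrt(91)*I) = -sqrt(91)*I/91

∫_{-∞}^{∞} f(x) dx = 2πi · (-sqrt(91)*I/91) = 2*sqrt(91)*pi/91

Final answer: 2*sqrt(91)*pi/91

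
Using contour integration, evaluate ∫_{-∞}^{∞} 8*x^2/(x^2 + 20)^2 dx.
2*sqrt(5)*pi/5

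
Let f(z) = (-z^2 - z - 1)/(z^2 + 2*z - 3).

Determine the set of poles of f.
The singularities of f are the zeros of the denominator. Factoring,
  z^2 + 2*z - 3 = (z - 1)*(z + 3)
so the candidates are z = 1, z = -3.

Check the numerator P(z) = -z^2 - z - 1 at each one:
  P(1) = -3 ≠ 0, so z = 1 is a (simple) pole.
  P(-3) = -7 ≠ 0, so z = -3 is a (simple) pole.

Poles of f: {-3, 1}

Final answer: {-3, 1}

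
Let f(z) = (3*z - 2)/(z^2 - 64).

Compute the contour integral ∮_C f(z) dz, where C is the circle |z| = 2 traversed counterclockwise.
By the residue theorem, ∮_C f(z) dz = 2πi · (sum of the residues of f at the poles inside |z| = 2).

The denominator factors as (z - 8)*(z + 8), so the singularities of f are simple poles at z = 8, z = -8.
  |8|² = 64 > 4 = 2², so this pole is outside the contour.
  |-8|² = 64 > 4 = 2², so this pole is outside the contour.

No pole lies inside the contour, so f is analytic on and inside C and the integral is 0 (Cauchy's theorem).

Final answer: 0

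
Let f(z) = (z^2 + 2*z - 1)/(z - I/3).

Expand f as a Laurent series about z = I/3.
Put w = z - (I/3), i.e. z = w + I/3. The denominator is w, so it suffices to rewrite the numerator in powers of w.

P(z) = z^2 + 2*z - 1
P(w + I/3) = -10/9 + 2*I/3 + (2 + 2*I/3)*w + w^2

Dividing each term by w:
  f = (-10/9 + 2*I/3)/w + 2 + 2*I/3 + w

Substituting back w = z - I/3:
  f(z) = (-10/9 + 2*I/3)/(z - I/3) + 2 + 2*I/3 + (z - I/3)

The series is finite because the numerator is a polynomial; the negative powers form the principal part, and the coefficient of 1/(z - I/3) gives Res(f, I/3) = -10/9 + 2*I/3.

Final answer: (-10/9 + 2*I/3)/(z - I/3) + 2 + 2*I/3 + (z - I/3)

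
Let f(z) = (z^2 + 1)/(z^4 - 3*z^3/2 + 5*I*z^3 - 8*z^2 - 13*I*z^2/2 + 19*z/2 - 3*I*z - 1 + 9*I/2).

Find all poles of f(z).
The singularities of f are the zeros of the denominator. Factoring,
  z^4 - 3*z^3/2 + 5*I*z^3 - 8*z^2 - 13*I*z^2/2 + 19*z/2 - 3*I*z - 1 + 9*I/2 = (z + 1/2 + 2*I)*(z - 1)*(z + I)*(z - 1 + 2*I)
so the candidates are z = -1/2 - 2*I, z = 1, z = -I, z = 1 - 2*I.

Check the numerator P(z) = z^2 + 1 at each one:
  P(-1/2 - 2*I) = -11/4 + 2*I ≠ 0, so z = -1/2 - 2*I is a (simple) pole.
  P(1) = 2 ≠ 0, so z = 1 is a (simple) pole.
  P(-I) = 0, so the factor (z + I) cancels and z = -I is only a removable singularity, not a pole.
  P(1 - 2*I) = -2 - 4*I ≠ 0, so z = 1 - 2*I is a (simple) pole.

Poles of f: {-1/2 - 2*I, 1 - 2*I, 1}

Final answer: {-1/2 - 2*I, 1 - 2*I, 1}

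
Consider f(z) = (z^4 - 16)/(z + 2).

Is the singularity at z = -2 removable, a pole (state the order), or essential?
The numerator vanishes at z = -2 ((-2)^4 = 16), so it is divisible by z + 2:
  z^4 - 16 = (z + 2)*(z^3 - 2*z^2 + 4*z - 8)
Hence for z ≠ -2, f(z) = z^3 - 2*z^2 + 4*z - 8, a polynomial, and lim_{z→-2} f(z) = -32 is finite.
So the singularity is removable.

Final answer: removable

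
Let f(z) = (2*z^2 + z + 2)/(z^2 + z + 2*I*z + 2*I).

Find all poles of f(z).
The singularities of f are the zeros of the denominator. Factoring,
  z^2 + z + 2*I*z + 2*I = (z + 2*I)*(z + 1)
so the candidates are z = -2*I, z = -1.

Check the numerator P(z) = 2*z^2 + z + 2 at each one:
  P(-2*I) = -6 - 2*I ≠ 0, so z = -2*I is a (simple) pole.
  P(-1) = 3 ≠ 0, so z = -1 is a (simple) pole.

Poles of f: {-1, -2*I}

Final answer: {-1, -2*I}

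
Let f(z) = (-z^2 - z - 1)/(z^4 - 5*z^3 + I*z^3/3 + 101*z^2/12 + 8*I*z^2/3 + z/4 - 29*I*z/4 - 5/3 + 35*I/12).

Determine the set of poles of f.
The singularities of f are the zeros of the denominator. Factoring,
  z^4 - 5*z^3 + I*z^3/3 + 101*z^2/12 + 8*I*z^2/3 + z/4 - 29*I*z/4 - 5/3 + 35*I/12 = (z - 3 + 2*I)*(z + 1/2 - 2*I/3)*(z - 1/2)*(z - 2 - I)
so the candidates are z = 3 - 2*I, z = -1/2 + 2*I/3, z = 1/2, z = 2 + I.

Check the numerator P(z) = -z^2 - z - 1 at each one:
  P(3 - 2*I) = -9 + 14*I ≠ 0, so z = 3 - 2*I is a (simple) pole.
  P(-1/2 + 2*I/3) = -11/36 ≠ 0, so z = -1/2 + 2*I/3 is a (simple) pole.
  P(1/2) = -7/4 ≠ 0, so z = 1/2 is a (simple) pole.
  P(2 + I) = -6 - 5*I ≠ 0, so z = 2 + I is a (simple) pole.

Poles of f: {-1/2 + 2*I/3, 1/2, 2 + I, 3 - 2*I}

Final answer: {-1/2 + 2*I/3, 1/2, 2 + I, 3 - 2*I}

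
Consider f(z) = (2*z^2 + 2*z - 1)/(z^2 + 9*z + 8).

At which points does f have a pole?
{-8, -1}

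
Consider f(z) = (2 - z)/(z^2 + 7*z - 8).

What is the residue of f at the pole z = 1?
Write f(z) = P(z)/Q(z) with P(z) = 2 - z and Q(z) = z^2 + 7*z - 8.
The denominator factors as Q(z) = (z + 8)*(z - 1), so z = 1 is a simple zero of Q and P is analytic there; z = 1 is therefore a simple pole and
  Res(f, z₀) = P(z₀)/Q'(z₀).

Q'(z) = 2*z + 7, so Q'(1) = 9.
P(1) = 1.

Res(f, 1) = (1)/(9) = 1/9

Final answer: 1/9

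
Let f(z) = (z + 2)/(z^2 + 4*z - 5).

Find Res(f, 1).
1/2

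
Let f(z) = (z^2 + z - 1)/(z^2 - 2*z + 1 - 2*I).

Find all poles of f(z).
The singularities of f are the zeros of the denominator. Factoring,
  z^2 - 2*z + 1 - 2*I = (z - 2 - I)*(z + I)
so the candidates are z = 2 + I, z = -I.

Check the numerator P(z) = z^2 + z - 1 at each one:
  P(2 + I) = 4 + 5*I ≠ 0, so z = 2 + I is a (simple) pole.
  P(-I) = -2 - I ≠ 0, so z = -I is a (simple) pole.

Poles of f: {-I, 2 + I}

Final answer: {-I, 2 + I}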